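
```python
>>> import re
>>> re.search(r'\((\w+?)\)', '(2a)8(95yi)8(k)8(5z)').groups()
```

('2a',)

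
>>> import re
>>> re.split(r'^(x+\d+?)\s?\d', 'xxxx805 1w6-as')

Because the pattern has a capturing group, `split` also inserts each captured text between the pieces.

['', 'xxxx8', '5 1w6-as']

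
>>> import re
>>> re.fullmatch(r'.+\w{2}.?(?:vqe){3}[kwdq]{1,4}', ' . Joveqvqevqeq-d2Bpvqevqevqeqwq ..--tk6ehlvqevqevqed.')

None

This matches one or more of any character, then exactly 2 of a word character; then optionally any character, then the literal 'vqe' repeated 3 times, then 1 to 4 of one of [kwdq].
`re.fullmatch` is like wrapping the pattern in `^…$` (in single-line mode).
Here the string isn't matched end-to-end, so the call returns None.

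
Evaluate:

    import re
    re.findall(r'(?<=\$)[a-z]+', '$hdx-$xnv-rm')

Lookahead/lookbehind check context without consuming it, so the matched span excludes the asserted characters.
Scanning left to right: at [1:4] → 'hdx'; at [6:9] → 'xnv'.
No capturing groups, so `findall` returns the 2 full match strings.

['hdx', 'xnv']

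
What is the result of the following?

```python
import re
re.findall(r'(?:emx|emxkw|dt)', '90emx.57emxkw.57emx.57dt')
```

Alternation tries branches left to right and keeps the first one that lets the overall match succeed at that position.
Scanning left to right: at [2:5] → 'emx'; at [8:11] → 'emx'; at [16:19] → 'emx'; at [22:24] → 'dt'.
With no groups in the pattern, `findall` gives back each whole match — 4 here.

['emx', 'emx', 'emx', 'dt']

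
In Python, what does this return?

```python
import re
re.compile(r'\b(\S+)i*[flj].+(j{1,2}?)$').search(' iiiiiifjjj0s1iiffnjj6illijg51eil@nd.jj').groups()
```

('iiiiiifjjj0s1iiffnjj6illijg51ei', 'j')

The match spans [1:39] → 'iiiiiifjjj0s1iiffnjj6illijg51eil@nd.jj'.
Captured: group 1 = 'iiiiiifjjj0s1iiffnjj6illijg51ei', group 2 = 'j'.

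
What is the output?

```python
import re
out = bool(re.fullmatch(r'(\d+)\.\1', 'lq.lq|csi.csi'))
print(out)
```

False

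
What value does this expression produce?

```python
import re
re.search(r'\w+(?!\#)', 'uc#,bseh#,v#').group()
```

The negative lookahead/lookbehind blocks any match where the forbidden context is present.
`re.search` tries every starting position until one works.
The match spans [0:1] → 'u'.

'u'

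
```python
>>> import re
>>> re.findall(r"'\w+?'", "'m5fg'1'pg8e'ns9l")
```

`findall` yields the raw match text (2 of them) because the pattern has no groups.

["'m5fg'", "'pg8e'"]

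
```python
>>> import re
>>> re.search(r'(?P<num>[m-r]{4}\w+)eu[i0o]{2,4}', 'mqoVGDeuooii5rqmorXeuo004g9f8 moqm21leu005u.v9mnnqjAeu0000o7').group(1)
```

'rqmorX'

The pattern matches exactly 4 of a character in [m-r], then one or more of a word character (captured as 'num'); then the literal 'eu', then 2 to 4 of one of [i0o].
Unlike `match`, `search` isn't anchored — it looks for the pattern anywhere in the string.
The match spans [13:24] → 'rqmorXeuo00'.
Captured: group 1 = 'rqmorX'.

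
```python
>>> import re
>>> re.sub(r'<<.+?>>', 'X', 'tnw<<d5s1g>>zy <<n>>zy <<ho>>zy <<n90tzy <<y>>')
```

'tnwXzy Xzy Xzy X'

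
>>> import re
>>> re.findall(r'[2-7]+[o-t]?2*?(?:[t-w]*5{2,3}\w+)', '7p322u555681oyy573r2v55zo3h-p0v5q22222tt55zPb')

['322u555681oyy573r2v55zo3h', '5q22222tt55zPb']

`findall` yields the raw match text (2 of them) because the pattern has no groups.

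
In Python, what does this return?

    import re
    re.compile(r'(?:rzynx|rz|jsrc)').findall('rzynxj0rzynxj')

Alternation tries branches left to right and keeps the first one that lets the overall match succeed at that position.
Scanning left to right: at [0:5] → 'rzynx'; at [7:12] → 'rzynx'.
Since nothing is captured, `findall` lists the 2 matched substrings directly.

['rzynx', 'rzynx']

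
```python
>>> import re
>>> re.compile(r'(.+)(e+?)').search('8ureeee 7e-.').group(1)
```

'8ureeee 7'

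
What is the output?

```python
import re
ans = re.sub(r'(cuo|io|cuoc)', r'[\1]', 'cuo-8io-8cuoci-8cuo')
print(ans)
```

Alternation isn't longest-match — the leftmost alternative that fits at this position is chosen.
Matches: at [0:3] → 'cuo'; at [5:7] → 'io'; at [9:12] → 'cuo'; at [16:19] → 'cuo'.
Each match is replaced using the text its own group 1 captured.

[cuo]-8[io]-8[cuo]ci-8[cuo]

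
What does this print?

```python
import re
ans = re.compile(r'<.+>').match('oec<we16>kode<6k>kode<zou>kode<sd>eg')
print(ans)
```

None

With `match`, the pattern is implicitly anchored at the beginning.
Here the string doesn't start with a match, so the call returns None.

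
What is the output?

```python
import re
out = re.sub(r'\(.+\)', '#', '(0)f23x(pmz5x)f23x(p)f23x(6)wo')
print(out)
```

`sub` substitutes '#' at each match site.

#wo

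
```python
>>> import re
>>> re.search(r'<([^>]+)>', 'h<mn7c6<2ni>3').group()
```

`re.search` tries every starting position until one works.
The match spans [1:12] → '<mn7c6<2ni>'.
Captured: group 1 = 'mn7c6<2ni'.

'<mn7c6<2ni>'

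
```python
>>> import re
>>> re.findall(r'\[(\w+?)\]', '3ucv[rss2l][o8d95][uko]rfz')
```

['rss2l', 'o8d95', 'uko']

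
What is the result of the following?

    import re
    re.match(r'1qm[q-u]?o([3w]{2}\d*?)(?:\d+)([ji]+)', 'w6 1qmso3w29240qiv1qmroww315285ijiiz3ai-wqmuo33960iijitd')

Pattern: the literal '1qm', then optionally a character in [q-u], then the literal 'o'; then exactly 2 of one of [3w], then zero or more of a digit (lazy) (captured); then one or more of a digit (non-capturing group); then one or more of one of [ji] (captured).
`match` is anchored at position 0; if the pattern doesn't fit there, it returns None.
Here the string doesn't start with a match, so the call returns None.

None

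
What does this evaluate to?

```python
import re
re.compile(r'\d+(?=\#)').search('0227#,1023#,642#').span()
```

The `(?=…)`/`(?<=…)` assertion just peeks at neighbouring text; it doesn't advance the match position.
Unlike `match`, `search` isn't anchored — it looks for the pattern anywhere in the string.
The match spans [0:4] → '0227'.

(0, 4)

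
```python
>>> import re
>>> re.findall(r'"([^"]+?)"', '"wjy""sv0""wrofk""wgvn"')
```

Scanning left to right: at [0:5] match '"wjy"', group 1 = 'wjy'; at [5:10] match '"sv0"', group 1 = 'sv0'; at [10:17] match '"wrofk"', group 1 = 'wrofk'; at [17:23] match '"wgvn"', group 1 = 'wgvn'.
`findall` collects group 1 from each match (4 total).

['wjy', 'sv0', 'wrofk', 'wgvn']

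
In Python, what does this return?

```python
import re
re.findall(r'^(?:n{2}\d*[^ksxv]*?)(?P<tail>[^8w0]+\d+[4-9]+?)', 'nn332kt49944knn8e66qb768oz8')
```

['kt49944']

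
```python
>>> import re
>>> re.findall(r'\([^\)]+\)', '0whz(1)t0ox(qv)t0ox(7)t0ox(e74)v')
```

['(1)', '(qv)', '(7)', '(e74)']

Scanning left to right: at [4:7] → '(1)'; at [11:15] → '(qv)'; at [19:22] → '(7)'; at [26:31] → '(e74)'.
Since nothing is captured, `findall` lists the 4 matched substrings directly.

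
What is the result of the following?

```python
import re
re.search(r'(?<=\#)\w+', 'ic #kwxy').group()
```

The positive lookaround only admits positions where the adjacent text matches; those characters stay outside the span.
`re.search` scans for the first position where the pattern succeeds.
The match spans [4:8] → 'kwxy'.

'kwxy'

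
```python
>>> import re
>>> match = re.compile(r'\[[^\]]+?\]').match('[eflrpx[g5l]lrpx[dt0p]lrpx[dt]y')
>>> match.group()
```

'[eflrpx[g5l]'

With `match`, the pattern is implicitly anchored at the beginning.
The match spans [0:12] → '[eflrpx[g5l]'.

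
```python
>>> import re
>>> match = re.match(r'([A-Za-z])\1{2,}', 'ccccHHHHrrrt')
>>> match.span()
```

`match` is anchored at position 0; if the pattern doesn't fit there, it returns None.
The match spans [0:4] → 'cccc'.

(0, 4)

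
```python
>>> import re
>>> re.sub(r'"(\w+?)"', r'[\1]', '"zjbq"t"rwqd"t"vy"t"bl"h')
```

'[zjbq]t[rwqd]t[vy]t[bl]h'

Matches: at [0:6] → '"zjbq"'; at [7:13] → '"rwqd"'; at [14:18] → '"vy"'; at [19:23] → '"bl"'.
The replacement refers to a captured group, so each match is rewritten using its own captured text.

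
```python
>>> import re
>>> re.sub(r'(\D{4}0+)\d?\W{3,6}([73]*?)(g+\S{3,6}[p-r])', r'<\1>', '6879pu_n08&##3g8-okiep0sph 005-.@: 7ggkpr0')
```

Pattern: exactly 4 of a non-digit, then one or more of the literal '0' (captured); then optionally a digit, then 3 to 6 of a non-word character; then zero or more of one of [73] (lazy) (captured); then one or more of the literal 'g', then 3 to 6 of a non-whitespace character, then a character in [p-r] (captured).
Matches: at [4:22] → 'pu_n08&##3g8-okiep'; at [23:41] → 'sph 005-.@: 7ggkpr'.
Each match is replaced using the text its own group 1 captured.

'6879<pu_n0>0<sph 00>0'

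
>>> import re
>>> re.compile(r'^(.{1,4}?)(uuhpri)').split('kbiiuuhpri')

['', 'kbii', 'uuhpri', '']

The group in the pattern means `split` returns the separators' captures alongside the pieces.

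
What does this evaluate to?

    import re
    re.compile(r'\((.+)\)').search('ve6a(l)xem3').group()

'(l)'

The match spans [4:7] → '(l)'.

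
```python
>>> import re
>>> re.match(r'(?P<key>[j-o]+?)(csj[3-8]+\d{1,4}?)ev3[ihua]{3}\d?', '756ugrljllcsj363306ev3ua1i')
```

Pattern: one or more of a character in [j-o] (lazy) (captured as 'key'); then the literal 'csj', then one or more of a character in [3-8], then 1 to 4 of a digit (lazy) (captured); then the literal 'ev3', then exactly 3 of one of [ihua], then optionally a digit.
With `match`, the pattern is implicitly anchored at the beginning.
Here the string doesn't start with a match, so the call returns None.

None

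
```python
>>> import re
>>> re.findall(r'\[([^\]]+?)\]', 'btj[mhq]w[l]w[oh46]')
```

Matches: at [3:8] match '[mhq]', group 1 = 'mhq'; at [9:12] match '[l]', group 1 = 'l'; at [13:19] match '[oh46]', group 1 = 'oh46'.
Because there's exactly one group, `findall` drops the full match and keeps group 1 from each hit.

['mhq', 'l', 'oh46']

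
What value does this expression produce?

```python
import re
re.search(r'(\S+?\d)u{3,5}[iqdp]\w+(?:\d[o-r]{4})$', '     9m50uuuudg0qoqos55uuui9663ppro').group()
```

'9m50uuuudg0qoqos55uuui9663ppro'

Pattern: one or more of a non-whitespace character (lazy), then a digit (captured); then 3 to 5 of the literal 'u', then one of [iqdp], then one or more of a word character; then a digit, then exactly 4 of a character in [o-r] (non-capturing group); then anchored at the end.
`search` walks the string left to right and returns the first match it finds.
The match spans [5:35] → '9m50uuuudg0qoqos55uuui9663ppro'.
Captured: group 1 = '9m50'.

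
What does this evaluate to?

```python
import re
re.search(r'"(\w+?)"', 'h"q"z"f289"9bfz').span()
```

(1, 4)

The match spans [1:4] → '"q"'.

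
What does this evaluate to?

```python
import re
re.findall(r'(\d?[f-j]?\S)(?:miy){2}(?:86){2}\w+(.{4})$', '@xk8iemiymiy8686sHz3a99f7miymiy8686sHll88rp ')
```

[('8ie', '8rp ')]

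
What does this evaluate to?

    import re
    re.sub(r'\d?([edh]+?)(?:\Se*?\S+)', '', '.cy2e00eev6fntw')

Pattern: optionally a digit; then one or more of one of [edh] (lazy) (captured); then a non-whitespace character, then zero or more of the literal 'e' (lazy), then one or more of a non-whitespace character (non-capturing group).
Each match is replaced by ''.

'.cy'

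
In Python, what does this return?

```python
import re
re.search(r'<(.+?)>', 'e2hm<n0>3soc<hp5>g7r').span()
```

(4, 8)

Because the quantifier is non-greedy, it stops expanding at the earliest point where the rest of the pattern can succeed.
`search` walks the string left to right and returns the first match it finds.
The match spans [4:8] → '<n0>'.
Captured: group 1 = 'n0'.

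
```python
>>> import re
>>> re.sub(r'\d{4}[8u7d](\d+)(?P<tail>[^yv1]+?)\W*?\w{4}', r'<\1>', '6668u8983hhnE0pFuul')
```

'<8983>pFuul'

Pattern: exactly 4 of a digit, then one of [8u7d]; then one or more of a digit (captured); then one or more of any character except [yv1] (lazy) (captured as 'tail'); then zero or more of a non-word character (lazy), then exactly 4 of a word character.
A non-greedy quantifier consumes as few characters as it can — just enough that the remainder of the pattern still matches from where it stops; whatever follows it matches normally.
Matches: at [0:14] → '6668u8983hhnE0'.
The replacement refers to a captured group, so each match is rewritten using its own captured text.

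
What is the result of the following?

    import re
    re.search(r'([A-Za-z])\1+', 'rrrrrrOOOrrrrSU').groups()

`\1` is not a pattern — it's the concrete string captured by group 1, re-applied verbatim.
`re.search` scans for the first position where the pattern succeeds.
The match spans [0:6] → 'rrrrrr'.
Captured: group 1 = 'r'.

('r',)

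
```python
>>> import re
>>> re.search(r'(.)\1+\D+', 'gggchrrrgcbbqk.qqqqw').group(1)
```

After group 1 captures some text, `\1` only succeeds where that same text appears again.
`re.search` scans for the first position where the pattern succeeds.
The match spans [0:20] → 'gggchrrrgcbbqk.qqqqw'.
Captured: group 1 = 'g'.

'g'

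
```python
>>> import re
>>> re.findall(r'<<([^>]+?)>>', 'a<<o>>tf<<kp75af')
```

Scanning left to right: at [1:6] match '<<o>>', group 1 = 'o'.
One capturing group, so `findall` returns just the captured substring from the one match — 1 in all.

['o']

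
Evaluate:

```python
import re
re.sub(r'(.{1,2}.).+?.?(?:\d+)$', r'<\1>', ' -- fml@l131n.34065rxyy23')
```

Pattern: 1 to 2 of any character, then any character (captured); then one or more of any character (lazy), then optionally any character; then one or more of a digit (non-capturing group); then anchored at the end.
Matches: at [0:25] → ' -- fml@l131n.34065rxyy23'.
The replacement refers to a captured group, so each match is rewritten using its own captured text.

'< -->'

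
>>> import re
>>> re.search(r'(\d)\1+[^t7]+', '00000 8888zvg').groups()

A backreference is literal: `\1` must see the identical characters the first group matched.
Unlike `match`, `search` isn't anchored — it looks for the pattern anywhere in the string.
The match spans [0:13] → '00000 8888zvg'.
Captured: group 1 = '0'.

('0',)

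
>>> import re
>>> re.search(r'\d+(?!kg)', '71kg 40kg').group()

'7'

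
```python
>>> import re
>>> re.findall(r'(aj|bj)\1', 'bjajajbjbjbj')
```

['aj', 'bj']

`\1` is not a pattern — it's the concrete string captured by group 1, re-applied verbatim.
One capturing group, so `findall` returns just the captured substring from each match — 2 in all.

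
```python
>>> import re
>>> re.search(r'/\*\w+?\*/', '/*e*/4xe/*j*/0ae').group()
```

'/*e*/'

The match spans [0:5] → '/*e*/'.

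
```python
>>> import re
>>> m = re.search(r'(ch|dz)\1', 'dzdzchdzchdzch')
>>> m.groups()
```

`\1` has to match the exact text group 1 already captured.
`re.search` scans for the first position where the pattern succeeds.
The match spans [0:4] → 'dzdz'.
Captured: group 1 = 'dz'.

('dz',)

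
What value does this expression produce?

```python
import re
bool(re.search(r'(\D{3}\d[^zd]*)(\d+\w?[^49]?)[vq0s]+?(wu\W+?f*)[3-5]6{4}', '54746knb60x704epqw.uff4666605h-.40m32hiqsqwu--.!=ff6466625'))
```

The pattern matches exactly 3 of a non-digit, then a digit, then zero or more of any character except [zd] (captured); then one or more of a digit, then optionally a word character, then optionally any character except [49] (captured); then one or more of one of [vq0s] (lazy); then the literal 'wu', then one or more of a non-word character (lazy), then zero or more of a literal 'f' (captured); then a character in [3-5], then exactly 4 of a literal '6'.
Here nothing in the string fits, so the call returns None, and `bool(None)` is False.

False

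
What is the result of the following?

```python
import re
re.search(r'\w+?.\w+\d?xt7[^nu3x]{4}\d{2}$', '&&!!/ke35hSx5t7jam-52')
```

The pattern matches one or more of a word character (lazy), then any character; then one or more of a word character, then optionally a digit, then the literal 'xt7'; then exactly 4 of any character except [nu3x], then exactly 2 of a digit; then anchored at the end.
`re.search` scans for the first position where the pattern succeeds.
Here nothing in the string fits, so the call returns None.

None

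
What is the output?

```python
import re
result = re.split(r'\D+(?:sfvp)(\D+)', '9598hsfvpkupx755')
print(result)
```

['9598', 'kupx', '755']

With a capturing group present, the delimiter's captured portion is kept in the result list.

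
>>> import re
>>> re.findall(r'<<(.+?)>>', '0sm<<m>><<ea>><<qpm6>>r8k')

Matches: at [3:8] match '<<m>>', group 1 = 'm'; at [8:14] match '<<ea>>', group 1 = 'ea'; at [14:22] match '<<qpm6>>', group 1 = 'qpm6'.
One capturing group, so `findall` returns just the captured substring from each match — 3 in all.

['m', 'ea', 'qpm6']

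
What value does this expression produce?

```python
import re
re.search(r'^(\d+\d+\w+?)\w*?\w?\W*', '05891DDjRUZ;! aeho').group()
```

A non-greedy quantifier consumes as few characters as it can — just enough that the remainder of the pattern still matches from where it stops; whatever follows it matches normally.
The match spans [0:7] → '05891DD'.

'05891DD'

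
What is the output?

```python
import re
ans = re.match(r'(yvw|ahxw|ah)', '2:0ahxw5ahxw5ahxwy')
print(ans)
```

None

With `match`, the pattern is implicitly anchored at the beginning.
Here the string doesn't start with a match, so the call returns None.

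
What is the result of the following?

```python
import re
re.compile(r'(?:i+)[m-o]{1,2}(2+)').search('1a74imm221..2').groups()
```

('22',)

This matches one or more of a literal 'i' (non-capturing group); then 1 to 2 of a character in [m-o]; then one or more of a literal '2' (captured).
`search` walks the string left to right and returns the first match it finds.
The match spans [4:9] → 'imm22'.
Captured: group 1 = '22'.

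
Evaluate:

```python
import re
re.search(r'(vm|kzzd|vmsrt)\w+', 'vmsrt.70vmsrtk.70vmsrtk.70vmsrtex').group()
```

The match spans [0:5] → 'vmsrt'.

'vmsrt'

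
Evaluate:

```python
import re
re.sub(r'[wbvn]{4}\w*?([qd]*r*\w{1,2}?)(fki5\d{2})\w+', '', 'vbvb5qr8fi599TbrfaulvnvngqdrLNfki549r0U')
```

Pattern: exactly 4 of one of [wbvn], then zero or more of a word character (lazy); then zero or more of one of [qd], then zero or more of a literal 'r', then 1 to 2 of a word character (lazy) (captured); then the literal 'fki', then a literal '5', then exactly 2 of a digit (captured); then one or more of a word character.
Matches: at [0:39] → 'vbvb5qr8fi599TbrfaulvnvngqdrLNfki549r0U'.
`sub` substitutes '' at each match site.

''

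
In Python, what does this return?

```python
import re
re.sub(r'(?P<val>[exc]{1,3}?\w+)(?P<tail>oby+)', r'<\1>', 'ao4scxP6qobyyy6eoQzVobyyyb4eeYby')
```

'ao4s<cxP6qobyyy6eoQzV>b4eeYby'

`\1` in the replacement pulls in group 1's text for each match.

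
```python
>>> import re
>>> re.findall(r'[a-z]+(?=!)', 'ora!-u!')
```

Because the assertion is zero-width, the text it checks is not consumed and won't appear in the result.
No capturing groups, so `findall` returns the 2 full match strings.

['ora', 'u']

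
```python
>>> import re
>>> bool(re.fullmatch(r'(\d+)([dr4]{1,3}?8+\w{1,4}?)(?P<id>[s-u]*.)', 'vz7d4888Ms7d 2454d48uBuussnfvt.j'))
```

`re.fullmatch` is like wrapping the pattern in `^…$` (in single-line mode).
Here there's no way to consume every character, so the call returns None, and `bool(None)` is False.

False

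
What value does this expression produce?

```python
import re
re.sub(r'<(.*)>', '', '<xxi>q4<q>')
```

`sub` substitutes '' at each match site.

''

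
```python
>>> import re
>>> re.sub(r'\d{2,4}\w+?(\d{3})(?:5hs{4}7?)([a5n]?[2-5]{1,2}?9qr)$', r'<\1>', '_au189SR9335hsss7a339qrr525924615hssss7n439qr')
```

Each match is replaced using the text its own group 1 captured.

'_au<461>'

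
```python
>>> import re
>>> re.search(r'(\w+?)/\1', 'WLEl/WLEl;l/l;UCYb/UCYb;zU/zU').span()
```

`\1` is not a pattern — it's the concrete string captured by group 1, re-applied verbatim.
`re.search` tries every starting position until one works.
The match spans [0:9] → 'WLEl/WLEl'.
Captured: group 1 = 'WLEl'.

(0, 9)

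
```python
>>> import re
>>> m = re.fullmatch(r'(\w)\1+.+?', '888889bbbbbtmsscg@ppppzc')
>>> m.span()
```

`fullmatch` succeeds only if the pattern covers the string from start to end.
The match spans [0:24] → '888889bbbbbtmsscg@ppppzc'.

(0, 24)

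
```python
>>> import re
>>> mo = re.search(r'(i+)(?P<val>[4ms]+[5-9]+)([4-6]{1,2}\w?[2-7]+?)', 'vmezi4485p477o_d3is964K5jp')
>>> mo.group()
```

'i4485p4'

This matches one or more of a literal 'i' (captured); then one or more of one of [4ms], then one or more of a character in [5-9] (captured as 'val'); then 1 to 2 of a character in [4-6], then optionally a word character, then one or more of a character in [2-7] (lazy) (captured).
The match spans [4:11] → 'i4485p4'.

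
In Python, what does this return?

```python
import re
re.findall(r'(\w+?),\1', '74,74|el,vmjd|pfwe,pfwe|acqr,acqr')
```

['74', 'pfwe', 'acqr']

A backreference is literal: `\1` must see the identical characters the first group matched.
Walking the string: at [0:5] match '74,74', group 1 = '74'; at [14:23] match 'pfwe,pfwe', group 1 = 'pfwe'; at [24:33] match 'acqr,acqr', group 1 = 'acqr'.
`findall` collects group 1 from each match (3 total).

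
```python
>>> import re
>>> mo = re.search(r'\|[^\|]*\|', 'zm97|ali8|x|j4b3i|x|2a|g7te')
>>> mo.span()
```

(4, 10)

The match spans [4:10] → '|ali8|'.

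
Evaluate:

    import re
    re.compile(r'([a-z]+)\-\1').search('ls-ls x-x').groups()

`\1` has to match the exact text group 1 already captured.
`re.search` tries every starting position until one works.
The match spans [0:5] → 'ls-ls'.
Captured: group 1 = 'ls'.

('ls',)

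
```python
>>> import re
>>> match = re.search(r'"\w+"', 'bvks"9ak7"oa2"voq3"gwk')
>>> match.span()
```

`re.search` tries every starting position until one works.
The match spans [4:10] → '"9ak7"'.

(4, 10)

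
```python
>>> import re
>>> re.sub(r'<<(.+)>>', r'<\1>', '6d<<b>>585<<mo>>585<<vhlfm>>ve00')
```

'6d<b>>585<<mo>>585<<vhlfm>ve00'

Each match is replaced using the text its own group 1 captured.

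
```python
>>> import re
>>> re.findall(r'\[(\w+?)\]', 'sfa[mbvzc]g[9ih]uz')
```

['mbvzc', '9ih']

One capturing group, so `findall` returns just the captured substring from each match — 2 in all.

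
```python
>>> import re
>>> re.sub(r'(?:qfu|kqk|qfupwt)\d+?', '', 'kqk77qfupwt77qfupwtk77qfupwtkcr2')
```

'77qfupwtk77qfupwtkcr2'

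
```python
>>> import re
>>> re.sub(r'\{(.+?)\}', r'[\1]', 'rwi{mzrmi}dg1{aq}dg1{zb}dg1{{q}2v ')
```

'rwi[mzrmi]dg1[aq]dg1[zb]dg1[{q]2v '

A `+?`/`*?`/`{m,n}?` starts at its minimum and grows only as far as needed for what follows to match.
Matches: at [3:10] → '{mzrmi}'; at [13:17] → '{aq}'; at [20:24] → '{zb}'; at [27:31] → '{{q}'.
The replacement refers to a captured group, so each match is rewritten using its own captured text.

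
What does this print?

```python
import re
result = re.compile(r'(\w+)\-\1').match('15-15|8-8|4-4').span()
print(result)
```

`\1` is not a pattern — it's the concrete string captured by group 1, re-applied verbatim.
With `match`, the pattern is implicitly anchored at the beginning.
The match spans [0:5] → '15-15'.
Captured: group 1 = '15'.

(0, 5)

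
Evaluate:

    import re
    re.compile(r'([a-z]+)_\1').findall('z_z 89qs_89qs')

['z']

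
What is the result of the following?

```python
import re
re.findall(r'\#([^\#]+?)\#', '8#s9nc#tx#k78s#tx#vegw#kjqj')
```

One capturing group, so `findall` returns just the captured substring from each match — 3 in all.

['s9nc', 'k78s', 'vegw']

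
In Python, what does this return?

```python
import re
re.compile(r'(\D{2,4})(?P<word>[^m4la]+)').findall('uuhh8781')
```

[('uuhh', '8781')]

The pattern matches 2 to 4 of a non-digit (captured); then one or more of any character except [m4la] (captured as 'word').
With 2 capturing groups, `findall` returns a 2-tuple per match.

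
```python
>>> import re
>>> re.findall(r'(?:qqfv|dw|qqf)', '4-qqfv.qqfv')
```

Alternation isn't longest-match — the leftmost alternative that fits at this position is chosen.
`findall` yields the raw match text (2 of them) because the pattern has no groups.

['qqfv', 'qqfv']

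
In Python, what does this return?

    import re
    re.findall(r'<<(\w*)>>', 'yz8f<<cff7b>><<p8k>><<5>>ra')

['cff7b', 'p8k', '5']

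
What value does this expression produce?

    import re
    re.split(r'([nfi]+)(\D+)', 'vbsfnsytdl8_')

['vbs', 'fn', 'sytdl', '8_']

`re.split` interleaves the captured-group text with the surrounding fragments.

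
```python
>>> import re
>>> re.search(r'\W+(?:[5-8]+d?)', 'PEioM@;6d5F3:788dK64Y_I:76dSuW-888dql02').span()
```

This matches one or more of a non-word character; then one or more of a character in [5-8], then optionally the literal 'd' (non-capturing group).
`re.search` tries every starting position until one works.
The match spans [5:9] → '@;6d'.

(5, 9)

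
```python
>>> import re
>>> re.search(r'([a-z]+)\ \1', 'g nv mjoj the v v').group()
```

The backreference `\1` re-matches whatever the first group consumed, character for character.
The match spans [14:17] → 'v v'.

'v v'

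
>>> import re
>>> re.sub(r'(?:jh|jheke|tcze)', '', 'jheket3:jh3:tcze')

'eket3:3:'

The regex engine tests alternatives in the order written; an earlier branch that matches wins even if a later one would match more.
Every occurrence is swapped for ''.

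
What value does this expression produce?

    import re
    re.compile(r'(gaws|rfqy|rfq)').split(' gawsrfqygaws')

[' ', 'gaws', '', 'rfqy', '', 'gaws', '']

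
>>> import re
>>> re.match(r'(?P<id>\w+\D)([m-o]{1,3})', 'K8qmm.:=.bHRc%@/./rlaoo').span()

(0, 5)

This matches one or more of a word character, then a non-digit (captured as 'id'); then 1 to 3 of a character in [m-o] (captured).
`re.match` won't scan ahead — the pattern has to work from the very first character.
The match spans [0:5] → 'K8qmm'.
Captured: group 1 = 'K8qm', group 2 = 'm'.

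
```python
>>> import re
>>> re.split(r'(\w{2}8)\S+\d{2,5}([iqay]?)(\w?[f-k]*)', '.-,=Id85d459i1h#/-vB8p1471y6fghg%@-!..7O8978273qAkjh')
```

Pattern: exactly 2 of a word character, then a literal '8' (captured); then one or more of a non-whitespace character, then 2 to 5 of a digit; then optionally one of [iqay] (captured); then optionally a word character, then zero or more of a character in [f-k] (captured).
Matches to split on: at [4:52] → 'Id85d459i1h#/-vB8p1471y6fghg%@-!..7O8978273qAkjh'.
Because the pattern has a capturing group, `split` also inserts each captured text between the pieces.

['.-,=', 'Id8', 'q', 'Akjh', '']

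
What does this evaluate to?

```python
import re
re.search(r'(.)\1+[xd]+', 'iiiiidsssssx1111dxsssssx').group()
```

'iiiiid'

`\1` is not a pattern — it's the concrete string captured by group 1, re-applied verbatim.
Unlike `match`, `search` isn't anchored — it looks for the pattern anywhere in the string.
The match spans [0:6] → 'iiiiid'.
Captured: group 1 = 'i'.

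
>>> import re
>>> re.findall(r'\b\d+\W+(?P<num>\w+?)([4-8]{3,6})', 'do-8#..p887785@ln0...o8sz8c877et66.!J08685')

[('p', '887785')]

A `+?`/`*?`/`{m,n}?` starts at its minimum and grows only as far as needed for what follows to match.
Multiple groups make `findall` return tuples — one 2-tuple for the one match.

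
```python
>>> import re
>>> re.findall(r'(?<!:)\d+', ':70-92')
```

['0', '92']

The negative lookaround is zero-width — it rules out positions where the adjacent text would match, without consuming anything.
Walking the string: at [2:3] → '0'; at [4:6] → '92'.
No capturing groups, so `findall` returns the 2 full match strings.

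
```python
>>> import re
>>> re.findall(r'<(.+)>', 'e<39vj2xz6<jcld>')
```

Walking the string: at [1:16] match '<39vj2xz6<jcld>', group 1 = '39vj2xz6<jcld'.
Because there's exactly one group, `findall` drops the full match and keeps group 1 from the one hit.

['39vj2xz6<jcld']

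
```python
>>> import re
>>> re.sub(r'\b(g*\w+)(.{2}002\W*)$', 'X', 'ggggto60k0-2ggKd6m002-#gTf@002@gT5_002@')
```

'ggggto60k0-2ggKd6m002-#gTf@002@X'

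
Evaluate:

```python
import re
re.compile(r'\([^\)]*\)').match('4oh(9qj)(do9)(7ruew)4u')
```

None

`re.match` won't scan ahead — the pattern has to work from the very first character.
Here position 0 doesn't satisfy it, so the call returns None.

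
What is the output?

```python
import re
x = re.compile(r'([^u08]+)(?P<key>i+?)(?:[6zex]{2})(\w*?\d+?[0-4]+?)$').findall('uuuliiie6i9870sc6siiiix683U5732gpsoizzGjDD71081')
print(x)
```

Pattern: one or more of any character except [u08] (captured); then one or more of a literal 'i' (lazy) (captured as 'key'); then exactly 2 of one of [6zex] (non-capturing group); then zero or more of a word character (lazy), then one or more of a digit (lazy), then one or more of a character in [0-4] (lazy) (captured); then anchored at the end.
3 groups means the one result is a tuple of 3 captured strings — 1 here.

[('lii', 'i', 'i9870sc6siiiix683U5732gpsoizzGjDD71081')]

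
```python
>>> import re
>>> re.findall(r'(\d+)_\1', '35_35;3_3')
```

['35', '3']

After group 1 captures some text, `\1` only succeeds where that same text appears again.
Because there's exactly one group, `findall` drops the full match and keeps group 1 from each hit.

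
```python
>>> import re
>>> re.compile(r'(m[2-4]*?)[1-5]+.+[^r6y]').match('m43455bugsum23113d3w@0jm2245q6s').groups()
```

('m',)

This matches a literal 'm', then zero or more of a character in [2-4] (lazy) (captured); then one or more of a character in [1-5]; then one or more of any character, then any character except [r6y].
With `match`, the pattern is implicitly anchored at the beginning.
The match spans [0:31] → 'm43455bugsum23113d3w@0jm2245q6s'.
Captured: group 1 = 'm'.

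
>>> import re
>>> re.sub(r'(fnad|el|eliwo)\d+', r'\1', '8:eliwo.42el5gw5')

Matches: at [10:13] → 'el5'.
Each match is replaced using the text its own group 1 captured.

'8:eliwo.42elgw5'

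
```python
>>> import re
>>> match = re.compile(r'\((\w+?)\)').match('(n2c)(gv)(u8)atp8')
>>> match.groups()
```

With `match`, the pattern is implicitly anchored at the beginning.
The match spans [0:5] → '(n2c)'.
Captured: group 1 = 'n2c'.

('n2c',)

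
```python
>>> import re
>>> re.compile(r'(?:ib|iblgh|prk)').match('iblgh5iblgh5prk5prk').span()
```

`|` is ordered: at each position the engine commits to the first alternative that works.
With `match`, the pattern is implicitly anchored at the beginning.
The match spans [0:2] → 'ib'.

(0, 2)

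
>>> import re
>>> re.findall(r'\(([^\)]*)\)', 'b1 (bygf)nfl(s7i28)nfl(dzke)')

['bygf', 's7i28', 'dzke']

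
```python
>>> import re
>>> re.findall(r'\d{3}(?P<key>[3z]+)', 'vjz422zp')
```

['z']

This matches exactly 3 of a digit; then one or more of one of [3z] (captured as 'key').
Scanning left to right: at [3:7] match '422z', group 1 = 'z'.
One capturing group, so `findall` returns just the captured substring from the one match — 1 in all.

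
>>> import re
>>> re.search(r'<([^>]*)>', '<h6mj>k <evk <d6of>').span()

(0, 6)

`re.search` tries every starting position until one works.
The match spans [0:6] → '<h6mj>'.
Captured: group 1 = 'h6mj'.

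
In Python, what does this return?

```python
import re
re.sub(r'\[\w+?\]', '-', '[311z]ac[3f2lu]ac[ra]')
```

Matches: at [0:6] → '[311z]'; at [8:15] → '[3f2lu]'; at [17:21] → '[ra]'.
Each match is replaced by '-'.

'-ac-ac-'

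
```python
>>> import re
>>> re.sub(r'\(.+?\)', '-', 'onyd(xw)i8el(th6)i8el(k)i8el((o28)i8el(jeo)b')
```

Because the quantifier is non-greedy, it stops expanding at the earliest point where the rest of the pattern can succeed.
`sub` substitutes '-' at each match site.

'onyd-i8el-i8el-i8el-i8el-b'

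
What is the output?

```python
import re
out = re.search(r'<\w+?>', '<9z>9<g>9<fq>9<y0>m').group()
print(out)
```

<9z>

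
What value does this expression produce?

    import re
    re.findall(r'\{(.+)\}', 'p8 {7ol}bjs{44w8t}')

['7ol}bjs{44w8t']

`findall` collects group 1 from the one match (1 total).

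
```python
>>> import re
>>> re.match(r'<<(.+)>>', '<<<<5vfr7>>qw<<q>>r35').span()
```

(0, 18)

`re.match` only tries the pattern at the start of the string.
The match spans [0:18] → '<<<<5vfr7>>qw<<q>>'.
Captured: group 1 = '<<5vfr7>>qw<<q'.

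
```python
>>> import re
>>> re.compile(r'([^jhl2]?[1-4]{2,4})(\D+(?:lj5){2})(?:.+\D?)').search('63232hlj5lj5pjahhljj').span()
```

(0, 20)

This matches optionally any character except [jhl2], then 2 to 4 of a character in [1-4] (captured); then one or more of a non-digit, then the literal 'lj5' repeated 2 times (captured); then one or more of any character, then optionally a non-digit (non-capturing group).
The match spans [0:20] → '63232hlj5lj5pjahhljj'.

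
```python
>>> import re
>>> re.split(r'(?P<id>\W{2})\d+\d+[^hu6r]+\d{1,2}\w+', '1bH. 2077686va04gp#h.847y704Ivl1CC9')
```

Pattern: exactly 2 of a non-word character (captured as 'id'); then one or more of a digit, then one or more of a digit; then one or more of any character except [hu6r], then 1 to 2 of a digit, then one or more of a word character.
With a capturing group present, the delimiter's captured portion is kept in the result list.

['1bH', '. ', '#h.847y704Ivl1CC9']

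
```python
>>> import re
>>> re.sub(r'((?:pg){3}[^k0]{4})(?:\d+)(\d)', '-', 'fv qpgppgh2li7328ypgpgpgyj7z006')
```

'fv qpgppgh2li7328y-'

Pattern: the literal 'pg' repeated 3 times, then exactly 4 of any character except [k0] (captured); then one or more of a digit (non-capturing group); then a digit (captured).
Every occurrence is swapped for '-'.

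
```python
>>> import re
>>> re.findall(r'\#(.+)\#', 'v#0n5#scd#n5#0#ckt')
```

Scanning left to right: at [1:15] match '#0n5#scd#n5#0#', group 1 = '0n5#scd#n5#0'.
`findall` collects group 1 from the one match (1 total).

['0n5#scd#n5#0']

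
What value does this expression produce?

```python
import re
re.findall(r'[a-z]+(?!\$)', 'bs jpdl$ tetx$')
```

['bs', 'jpd', 'tet']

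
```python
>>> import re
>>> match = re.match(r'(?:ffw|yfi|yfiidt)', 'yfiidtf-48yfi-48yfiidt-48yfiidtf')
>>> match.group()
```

'yfi'

The regex engine tests alternatives in the order written; an earlier branch that matches wins even if a later one would match more.
`re.match` only tries the pattern at the start of the string.
The match spans [0:3] → 'yfi'.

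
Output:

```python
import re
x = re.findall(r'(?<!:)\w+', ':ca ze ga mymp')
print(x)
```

Because the assertion is negative and zero-width, positions next to the forbidden text are skipped.
Scanning left to right: at [2:3] → 'a'; at [4:6] → 'ze'; at [7:9] → 'ga'; at [10:14] → 'mymp'.
`findall` yields the raw match text (4 of them) because the pattern has no groups.

['a', 'ze', 'ga', 'mymp']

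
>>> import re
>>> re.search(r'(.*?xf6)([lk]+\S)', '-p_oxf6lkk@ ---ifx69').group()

The match spans [0:11] → '-p_oxf6lkk@'.

'-p_oxf6lkk@'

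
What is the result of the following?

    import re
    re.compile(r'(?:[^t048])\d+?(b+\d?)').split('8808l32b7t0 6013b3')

Pattern: any character except [t048] (non-capturing group); then one or more of a digit (lazy); then one or more of a literal 'b', then optionally a digit (captured).
Matches to split on: at [4:9] → 'l32b7'; at [11:18] → ' 6013b3'.
The group in the pattern means `split` returns the separators' captures alongside the pieces.

['8808', 'b7', 't0', 'b3', '']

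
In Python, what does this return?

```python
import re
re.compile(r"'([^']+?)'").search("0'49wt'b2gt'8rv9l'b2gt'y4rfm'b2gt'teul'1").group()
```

`search` walks the string left to right and returns the first match it finds.
The match spans [1:7] → "'49wt'".
Captured: group 1 = '49wt'.

"'49wt'"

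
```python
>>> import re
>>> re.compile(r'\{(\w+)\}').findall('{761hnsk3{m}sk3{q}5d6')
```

['m', 'q']

`findall` collects group 1 from each match (2 total).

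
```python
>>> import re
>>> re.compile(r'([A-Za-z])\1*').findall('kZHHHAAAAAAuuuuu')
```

The backreference `\1` re-matches whatever the first group consumed, character for character.
With a single group, `findall` returns only what that group captured — 5 items.

['k', 'Z', 'H', 'A', 'u']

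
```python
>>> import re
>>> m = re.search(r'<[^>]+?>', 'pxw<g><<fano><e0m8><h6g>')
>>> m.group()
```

The match spans [3:6] → '<g>'.

'<g>'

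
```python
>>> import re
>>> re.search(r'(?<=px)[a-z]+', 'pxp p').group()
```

The `(?=…)`/`(?<=…)` assertion just peeks at neighbouring text; it doesn't advance the match position.
`re.search` tries every starting position until one works.
The match spans [2:3] → 'p'.

'p'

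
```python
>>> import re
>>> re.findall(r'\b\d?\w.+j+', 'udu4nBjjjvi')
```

Pattern: a word boundary (`\b`, zero-width); then optionally a digit, then a word character; then one or more of any character, then one or more of a literal 'j'.
Scanning left to right: at [0:9] → 'udu4nBjjj'.
No capturing groups, so `findall` returns the 1 full match string.

['udu4nBjjj']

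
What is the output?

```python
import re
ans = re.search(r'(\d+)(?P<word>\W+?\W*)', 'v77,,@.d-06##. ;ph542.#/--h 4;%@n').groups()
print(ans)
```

The match spans [1:7] → '77,,@.'.
Captured: group 1 = '77', group 2 = ',,@.'.

('77', ',,@.')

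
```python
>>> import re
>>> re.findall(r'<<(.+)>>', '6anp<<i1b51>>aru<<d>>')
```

['i1b51>>aru<<d']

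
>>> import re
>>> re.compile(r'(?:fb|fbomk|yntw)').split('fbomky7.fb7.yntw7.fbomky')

Alternation isn't longest-match — the leftmost alternative that fits at this position is chosen.
The string is cut at each match, leaving 5 pieces.

['', 'omky7.', '7.', '7.', 'omky']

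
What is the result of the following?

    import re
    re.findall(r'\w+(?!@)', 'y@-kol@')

['ko']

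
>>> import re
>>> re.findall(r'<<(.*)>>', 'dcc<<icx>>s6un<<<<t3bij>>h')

['icx>>s6un<<<<t3bij']

Matches: at [3:25] match '<<icx>>s6un<<<<t3bij>>', group 1 = 'icx>>s6un<<<<t3bij'.
One capturing group, so `findall` returns just the captured substring from the one match — 1 in all.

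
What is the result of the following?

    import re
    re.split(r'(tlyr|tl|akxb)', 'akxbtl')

Matches to split on: at [0:4] → 'akxb'; at [4:6] → 'tl'.
Because the pattern has a capturing group, `split` also inserts each captured text between the pieces.

['', 'akxb', '', 'tl', '']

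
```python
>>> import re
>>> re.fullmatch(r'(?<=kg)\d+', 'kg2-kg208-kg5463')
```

None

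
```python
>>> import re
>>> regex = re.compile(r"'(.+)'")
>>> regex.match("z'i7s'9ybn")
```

`re.match` only tries the pattern at the start of the string.
Here the string doesn't start with a match, so the call returns None.

None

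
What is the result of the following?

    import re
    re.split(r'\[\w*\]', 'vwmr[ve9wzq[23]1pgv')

`split` removes every match and returns the 2 fragments in between.

['vwmr[ve9wzq', '1pgv']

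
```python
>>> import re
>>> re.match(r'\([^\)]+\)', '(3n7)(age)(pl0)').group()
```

'(3n7)'

`match` is anchored at position 0; if the pattern doesn't fit there, it returns None.
The match spans [0:5] → '(3n7)'.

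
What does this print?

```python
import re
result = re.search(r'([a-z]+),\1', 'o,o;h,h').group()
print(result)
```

After group 1 captures some text, `\1` only succeeds where that same text appears again.
`re.search` scans for the first position where the pattern succeeds.
The match spans [0:3] → 'o,o'.
Captured: group 1 = 'o'.

o,o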